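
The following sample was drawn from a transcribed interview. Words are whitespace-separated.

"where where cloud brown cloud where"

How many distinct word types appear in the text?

3

Distinct types: {brown, cloud, where}
V = 3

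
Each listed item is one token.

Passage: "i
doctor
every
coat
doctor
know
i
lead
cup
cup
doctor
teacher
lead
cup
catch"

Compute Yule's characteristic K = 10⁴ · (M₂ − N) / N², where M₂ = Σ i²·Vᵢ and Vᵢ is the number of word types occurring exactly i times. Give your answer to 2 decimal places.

Frequencies: doctor:3, cup:3, i:2, lead:2, every:1, coat:1, know:1, teacher:1, catch:1
N = 15. Frequency spectrum: V_1=5, V_2=2, V_3=2
M₂ = 1²·5 + 2²·2 + 3²·2 = 31
K = 10000 × (31 − 15) / 15² = 711.11

711.11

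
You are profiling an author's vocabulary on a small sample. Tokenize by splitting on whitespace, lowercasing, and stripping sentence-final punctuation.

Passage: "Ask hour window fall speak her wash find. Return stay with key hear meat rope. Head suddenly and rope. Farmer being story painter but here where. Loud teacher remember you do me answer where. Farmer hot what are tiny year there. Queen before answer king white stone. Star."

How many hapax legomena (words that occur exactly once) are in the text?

40

Frequencies: rope:2, farmer:2, where:2, answer:2, ask:1, hour:1, window:1, fall:1, speak:1, her:1, wash:1, find:1, return:1, stay:1, with:1, key:1, hear:1, meat:1, head:1, suddenly:1, … (24 more, each freq 1)
Hapax (freq=1): and, are, ask, before, being, but, do, fall, find, head, hear, her, here, hot, hour, key, king, loud, me, meat, painter, queen, remember, return, speak, star, stay, stone, story, suddenly, teacher, there, tiny, wash, what, white, window, with, year, you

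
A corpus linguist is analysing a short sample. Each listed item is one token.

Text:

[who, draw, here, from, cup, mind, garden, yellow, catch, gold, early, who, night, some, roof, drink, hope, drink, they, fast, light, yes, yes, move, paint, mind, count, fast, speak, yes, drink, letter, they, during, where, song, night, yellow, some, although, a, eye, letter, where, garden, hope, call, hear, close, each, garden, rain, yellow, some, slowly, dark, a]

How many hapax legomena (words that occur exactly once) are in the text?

24

Frequencies: garden:3, yellow:3, some:3, drink:3, yes:3, who:2, mind:2, night:2, hope:2, they:2, fast:2, letter:2, where:2, a:2, draw:1, here:1, from:1, cup:1, catch:1, gold:1, … (18 more, each freq 1)
Hapax (freq=1): although, call, catch, close, count, cup, dark, draw, during, each, early, eye, from, gold, hear, here, light, move, paint, rain, roof, slowly, song, speak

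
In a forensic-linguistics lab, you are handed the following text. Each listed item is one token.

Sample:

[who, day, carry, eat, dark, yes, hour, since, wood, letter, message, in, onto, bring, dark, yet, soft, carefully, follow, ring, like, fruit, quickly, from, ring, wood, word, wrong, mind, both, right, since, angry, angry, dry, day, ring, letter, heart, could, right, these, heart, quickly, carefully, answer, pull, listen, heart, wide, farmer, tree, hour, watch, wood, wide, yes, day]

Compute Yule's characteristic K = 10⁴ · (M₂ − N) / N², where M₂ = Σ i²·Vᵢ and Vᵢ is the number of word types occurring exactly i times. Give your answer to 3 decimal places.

130.797

Frequencies: day:3, wood:3, ring:3, heart:3, dark:2, yes:2, hour:2, since:2, letter:2, carefully:2, quickly:2, right:2, angry:2, wide:2, who:1, carry:1, eat:1, message:1, in:1, onto:1, … (20 more, each freq 1)
N = 58. Frequency spectrum: V_1=26, V_2=10, V_3=4
M₂ = 1²·26 + 2²·10 + 3²·4 = 102
K = 10000 × (102 − 58) / 58² = 130.797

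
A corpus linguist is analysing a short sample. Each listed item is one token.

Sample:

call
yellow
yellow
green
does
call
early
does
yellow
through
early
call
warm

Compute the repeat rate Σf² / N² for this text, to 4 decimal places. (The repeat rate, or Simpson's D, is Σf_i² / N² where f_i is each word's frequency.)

Frequencies: call:3, yellow:3, does:2, early:2, green:1, through:1, warm:1
Σf² = 29; N² = 169
Repeat rate = 29 / 169 = 0.1716

0.1716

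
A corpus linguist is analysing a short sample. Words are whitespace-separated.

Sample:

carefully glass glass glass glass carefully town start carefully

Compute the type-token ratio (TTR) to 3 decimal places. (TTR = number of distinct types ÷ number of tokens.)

N = 9 tokens, V = 4 types.
TTR = V / N = 4 / 9 = 0.444

0.444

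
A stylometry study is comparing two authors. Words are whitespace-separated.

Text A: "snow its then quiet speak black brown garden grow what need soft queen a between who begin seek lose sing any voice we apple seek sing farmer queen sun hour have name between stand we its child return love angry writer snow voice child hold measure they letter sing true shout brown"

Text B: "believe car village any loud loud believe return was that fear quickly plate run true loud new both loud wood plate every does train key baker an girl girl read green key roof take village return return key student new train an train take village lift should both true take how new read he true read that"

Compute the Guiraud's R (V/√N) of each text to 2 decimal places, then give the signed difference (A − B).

1.45

A: V=41, N=52, R=5.69
B: V=32, N=57, R=4.24
Difference = 5.69 − 4.24 = 1.45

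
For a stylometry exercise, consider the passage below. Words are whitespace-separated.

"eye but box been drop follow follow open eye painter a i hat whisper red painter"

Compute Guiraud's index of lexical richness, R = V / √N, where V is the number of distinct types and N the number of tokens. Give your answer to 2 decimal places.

N = 16, V = 13.
√N = 4.000000
R = 13 / 4.000000 = 3.25

3.25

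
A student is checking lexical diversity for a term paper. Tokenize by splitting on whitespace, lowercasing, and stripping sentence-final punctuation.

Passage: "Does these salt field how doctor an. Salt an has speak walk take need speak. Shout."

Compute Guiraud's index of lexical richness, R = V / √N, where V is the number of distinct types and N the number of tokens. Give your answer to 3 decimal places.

3.250

N = 16, V = 13.
√N = 4.000000
R = 13 / 4.000000 = 3.250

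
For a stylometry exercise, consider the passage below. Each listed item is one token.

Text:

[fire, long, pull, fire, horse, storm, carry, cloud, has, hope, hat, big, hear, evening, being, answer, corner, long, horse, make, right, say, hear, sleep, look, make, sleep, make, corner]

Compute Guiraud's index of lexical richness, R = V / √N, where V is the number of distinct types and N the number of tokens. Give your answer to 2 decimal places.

3.90

N = 29, V = 21.
√N = 5.385165
R = 21 / 5.385165 = 3.90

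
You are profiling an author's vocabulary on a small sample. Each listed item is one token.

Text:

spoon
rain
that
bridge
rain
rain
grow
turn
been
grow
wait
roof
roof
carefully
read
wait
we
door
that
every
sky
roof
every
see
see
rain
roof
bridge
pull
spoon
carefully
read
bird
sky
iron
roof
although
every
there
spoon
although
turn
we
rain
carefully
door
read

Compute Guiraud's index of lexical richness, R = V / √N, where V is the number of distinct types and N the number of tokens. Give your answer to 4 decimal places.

N = 47, V = 21.
√N = 6.855655
R = 21 / 6.855655 = 3.0632

3.0632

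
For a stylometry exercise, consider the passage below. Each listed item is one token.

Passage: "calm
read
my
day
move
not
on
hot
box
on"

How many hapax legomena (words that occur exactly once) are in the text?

Frequencies: on:2, calm:1, read:1, my:1, day:1, move:1, not:1, hot:1, box:1
Hapax (freq=1): box, calm, day, hot, move, my, not, read

8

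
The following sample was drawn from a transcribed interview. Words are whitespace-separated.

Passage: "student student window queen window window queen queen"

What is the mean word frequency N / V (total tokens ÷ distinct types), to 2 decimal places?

2.67

N = 8 tokens, V = 3 types.
Mean frequency = N / V = 8 / 3 = 2.67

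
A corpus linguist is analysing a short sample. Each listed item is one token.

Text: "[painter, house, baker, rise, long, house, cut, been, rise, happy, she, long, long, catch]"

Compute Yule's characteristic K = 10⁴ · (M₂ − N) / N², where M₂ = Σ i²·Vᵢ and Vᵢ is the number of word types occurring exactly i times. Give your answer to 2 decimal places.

Frequencies: long:3, house:2, rise:2, painter:1, baker:1, cut:1, been:1, happy:1, she:1, catch:1
N = 14. Frequency spectrum: V_1=7, V_2=2, V_3=1
M₂ = 1²·7 + 2²·2 + 3²·1 = 24
K = 10000 × (24 − 14) / 14² = 510.20

510.20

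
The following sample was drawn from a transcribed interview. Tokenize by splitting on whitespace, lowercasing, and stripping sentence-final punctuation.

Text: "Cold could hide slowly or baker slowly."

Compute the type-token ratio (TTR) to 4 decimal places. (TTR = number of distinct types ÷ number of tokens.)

N = 7 tokens, V = 6 types.
TTR = V / N = 6 / 7 = 0.8571

0.8571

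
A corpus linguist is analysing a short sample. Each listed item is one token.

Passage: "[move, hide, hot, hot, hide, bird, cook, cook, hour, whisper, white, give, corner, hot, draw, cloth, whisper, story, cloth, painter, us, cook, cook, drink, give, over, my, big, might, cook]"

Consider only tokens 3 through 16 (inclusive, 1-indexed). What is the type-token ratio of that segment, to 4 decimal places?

Segment tokens 3–16: hot, hot, hide, bird, cook, cook, hour, whisper, white, give, corner, hot, draw, cloth
Segment N = 14, segment V = 11.
TTR = 11 / 14 = 0.7857

0.7857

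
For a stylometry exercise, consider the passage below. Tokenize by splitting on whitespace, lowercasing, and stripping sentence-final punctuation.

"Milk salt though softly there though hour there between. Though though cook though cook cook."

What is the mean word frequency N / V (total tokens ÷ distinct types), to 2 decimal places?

N = 15 tokens, V = 8 types.
Mean frequency = N / V = 15 / 8 = 1.88

1.88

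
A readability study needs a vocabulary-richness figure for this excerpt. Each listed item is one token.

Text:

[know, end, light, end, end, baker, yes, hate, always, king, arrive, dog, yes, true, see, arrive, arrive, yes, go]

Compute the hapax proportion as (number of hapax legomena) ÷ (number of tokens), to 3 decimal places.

0.526

Frequencies: end:3, yes:3, arrive:3, know:1, light:1, baker:1, hate:1, always:1, king:1, dog:1, true:1, see:1, go:1
Hapax count = 10; token count = 19.
Ratio = 10 / 19 = 0.526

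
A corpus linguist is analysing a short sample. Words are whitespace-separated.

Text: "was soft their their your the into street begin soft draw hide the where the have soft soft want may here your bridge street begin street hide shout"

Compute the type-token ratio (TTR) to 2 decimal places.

N = 28 tokens, V = 17 types.
TTR = V / N = 17 / 28 = 0.61

0.61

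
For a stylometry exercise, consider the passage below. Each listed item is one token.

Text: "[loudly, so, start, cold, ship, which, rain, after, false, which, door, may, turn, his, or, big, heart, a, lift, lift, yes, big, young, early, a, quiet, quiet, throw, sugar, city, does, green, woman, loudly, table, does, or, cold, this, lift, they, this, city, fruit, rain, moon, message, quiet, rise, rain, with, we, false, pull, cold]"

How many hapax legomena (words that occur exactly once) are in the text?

25

Frequencies: cold:3, rain:3, lift:3, quiet:3, loudly:2, which:2, false:2, or:2, big:2, a:2, city:2, does:2, this:2, so:1, start:1, ship:1, after:1, door:1, may:1, turn:1, … (18 more, each freq 1)
Hapax (freq=1): after, door, early, fruit, green, heart, his, may, message, moon, pull, rise, ship, so, start, sugar, table, they, throw, turn, we, with, woman, yes, young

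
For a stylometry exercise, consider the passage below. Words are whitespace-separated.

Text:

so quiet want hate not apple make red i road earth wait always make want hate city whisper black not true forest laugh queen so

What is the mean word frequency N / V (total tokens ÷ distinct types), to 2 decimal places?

1.25

N = 25 tokens, V = 20 types.
Mean frequency = N / V = 25 / 20 = 1.25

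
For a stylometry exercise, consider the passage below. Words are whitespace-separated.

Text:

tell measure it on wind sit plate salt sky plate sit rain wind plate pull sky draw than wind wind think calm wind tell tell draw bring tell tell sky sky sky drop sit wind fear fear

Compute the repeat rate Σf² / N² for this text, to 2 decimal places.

Frequencies: wind:6, tell:5, sky:5, sit:3, plate:3, draw:2, fear:2, measure:1, it:1, on:1, salt:1, rain:1, pull:1, than:1, think:1, calm:1, bring:1, drop:1
Σf² = 123; N² = 1369
Repeat rate = 123 / 1369 = 0.09

0.09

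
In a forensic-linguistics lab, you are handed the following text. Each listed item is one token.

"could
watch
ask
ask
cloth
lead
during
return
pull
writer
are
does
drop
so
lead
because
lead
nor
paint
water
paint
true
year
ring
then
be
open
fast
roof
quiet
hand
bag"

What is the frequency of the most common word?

Frequencies: lead:3, ask:2, paint:2, could:1, watch:1, cloth:1, during:1, return:1, pull:1, writer:1, are:1, does:1, drop:1, so:1, because:1, nor:1, water:1, true:1, year:1, ring:1, … (8 more, each freq 1)
Most common: 'lead' with frequency 3.

3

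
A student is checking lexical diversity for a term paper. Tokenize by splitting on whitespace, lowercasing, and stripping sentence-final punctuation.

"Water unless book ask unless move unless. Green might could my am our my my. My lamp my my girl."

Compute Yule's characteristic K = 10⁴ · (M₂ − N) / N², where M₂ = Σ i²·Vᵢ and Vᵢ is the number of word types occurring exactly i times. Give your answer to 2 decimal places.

Frequencies: my:6, unless:3, water:1, book:1, ask:1, move:1, green:1, might:1, could:1, am:1, our:1, lamp:1, girl:1
N = 20. Frequency spectrum: V_1=11, V_3=1, V_6=1
M₂ = 1²·11 + 3²·1 + 6²·1 = 56
K = 10000 × (56 − 20) / 20² = 900.00

900.00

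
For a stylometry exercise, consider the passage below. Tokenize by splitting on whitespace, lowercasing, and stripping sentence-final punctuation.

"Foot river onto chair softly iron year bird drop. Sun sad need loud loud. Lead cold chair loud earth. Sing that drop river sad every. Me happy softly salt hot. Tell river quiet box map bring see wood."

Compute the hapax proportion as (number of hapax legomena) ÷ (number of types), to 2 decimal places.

0.80

Frequencies: river:3, loud:3, chair:2, softly:2, drop:2, sad:2, foot:1, onto:1, iron:1, year:1, bird:1, sun:1, need:1, lead:1, cold:1, earth:1, sing:1, that:1, every:1, me:1, … (10 more, each freq 1)
Hapax count = 24; type count = 30.
Ratio = 24 / 30 = 0.80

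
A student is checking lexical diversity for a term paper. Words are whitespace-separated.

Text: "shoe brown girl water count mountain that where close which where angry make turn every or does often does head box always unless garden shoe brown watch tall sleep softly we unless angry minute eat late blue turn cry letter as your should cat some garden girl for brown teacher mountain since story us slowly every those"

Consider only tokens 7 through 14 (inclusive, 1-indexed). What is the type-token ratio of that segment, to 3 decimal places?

Segment tokens 7–14: that, where, close, which, where, angry, make, turn
Segment N = 8, segment V = 7.
TTR = 7 / 8 = 0.875

0.875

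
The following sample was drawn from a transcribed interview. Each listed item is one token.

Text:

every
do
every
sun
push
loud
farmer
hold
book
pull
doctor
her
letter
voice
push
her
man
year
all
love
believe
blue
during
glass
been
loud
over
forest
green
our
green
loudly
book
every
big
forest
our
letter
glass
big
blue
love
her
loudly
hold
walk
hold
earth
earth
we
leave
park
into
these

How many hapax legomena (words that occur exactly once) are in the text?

Frequencies: every:3, hold:3, her:3, push:2, loud:2, book:2, letter:2, love:2, blue:2, glass:2, forest:2, green:2, our:2, loudly:2, big:2, earth:2, do:1, sun:1, farmer:1, pull:1, … (15 more, each freq 1)
Hapax (freq=1): all, been, believe, do, doctor, during, farmer, into, leave, man, over, park, pull, sun, these, voice, walk, we, year

19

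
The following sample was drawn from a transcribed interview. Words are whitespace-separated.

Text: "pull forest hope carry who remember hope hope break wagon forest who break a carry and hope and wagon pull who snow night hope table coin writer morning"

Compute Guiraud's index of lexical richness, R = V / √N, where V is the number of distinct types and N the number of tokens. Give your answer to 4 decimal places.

3.0237

N = 28, V = 16.
√N = 5.291503
R = 16 / 5.291503 = 3.0237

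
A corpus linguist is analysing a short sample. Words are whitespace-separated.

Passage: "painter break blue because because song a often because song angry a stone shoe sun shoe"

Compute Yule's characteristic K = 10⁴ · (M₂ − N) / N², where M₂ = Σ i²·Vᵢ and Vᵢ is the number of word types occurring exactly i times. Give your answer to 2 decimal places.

Frequencies: because:3, song:2, a:2, shoe:2, painter:1, break:1, blue:1, often:1, angry:1, stone:1, sun:1
N = 16. Frequency spectrum: V_1=7, V_2=3, V_3=1
M₂ = 1²·7 + 2²·3 + 3²·1 = 28
K = 10000 × (28 − 16) / 16² = 468.75

468.75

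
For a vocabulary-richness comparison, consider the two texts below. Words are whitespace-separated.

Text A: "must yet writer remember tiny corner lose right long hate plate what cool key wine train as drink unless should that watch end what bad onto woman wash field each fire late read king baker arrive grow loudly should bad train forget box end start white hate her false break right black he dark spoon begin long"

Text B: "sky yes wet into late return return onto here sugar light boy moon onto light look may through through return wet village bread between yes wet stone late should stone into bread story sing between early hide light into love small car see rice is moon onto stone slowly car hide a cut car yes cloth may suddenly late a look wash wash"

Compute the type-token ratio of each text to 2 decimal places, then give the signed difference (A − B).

TTR(A) = 49/57 = 0.86
TTR(B) = 36/63 = 0.57
Difference = 0.86 − 0.57 = 0.29

0.29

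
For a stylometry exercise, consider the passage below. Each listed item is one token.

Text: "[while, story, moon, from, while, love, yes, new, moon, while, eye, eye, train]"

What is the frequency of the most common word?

Frequencies: while:3, moon:2, eye:2, story:1, from:1, love:1, yes:1, new:1, train:1
Most common: 'while' with frequency 3.

3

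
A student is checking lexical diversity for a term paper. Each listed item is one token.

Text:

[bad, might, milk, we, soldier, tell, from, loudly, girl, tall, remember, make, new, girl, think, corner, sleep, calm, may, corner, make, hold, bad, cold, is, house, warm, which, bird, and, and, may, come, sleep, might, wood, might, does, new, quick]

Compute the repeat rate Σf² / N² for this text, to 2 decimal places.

Frequencies: might:3, bad:2, girl:2, make:2, new:2, corner:2, sleep:2, may:2, and:2, milk:1, we:1, soldier:1, tell:1, from:1, loudly:1, tall:1, remember:1, think:1, calm:1, hold:1, … (10 more, each freq 1)
Σf² = 62; N² = 1600
Repeat rate = 62 / 1600 = 0.04

0.04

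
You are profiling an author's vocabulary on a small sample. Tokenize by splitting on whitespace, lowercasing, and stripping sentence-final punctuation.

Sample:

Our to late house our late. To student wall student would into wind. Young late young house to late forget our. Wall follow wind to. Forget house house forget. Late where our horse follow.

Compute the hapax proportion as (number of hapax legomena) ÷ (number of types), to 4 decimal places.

0.2857

Frequencies: late:5, our:4, to:4, house:4, forget:3, student:2, wall:2, wind:2, young:2, follow:2, would:1, into:1, where:1, horse:1
Hapax count = 4; type count = 14.
Ratio = 4 / 14 = 0.2857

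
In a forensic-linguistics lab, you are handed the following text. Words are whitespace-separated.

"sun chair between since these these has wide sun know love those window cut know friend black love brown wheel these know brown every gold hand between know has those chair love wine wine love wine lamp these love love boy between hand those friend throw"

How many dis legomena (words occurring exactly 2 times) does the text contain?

6

Frequencies: love:6, these:4, know:4, between:3, those:3, wine:3, sun:2, chair:2, has:2, friend:2, brown:2, hand:2, since:1, wide:1, window:1, cut:1, black:1, wheel:1, every:1, gold:1, … (3 more, each freq 1)
Words with frequency 2: brown, chair, friend, hand, has, sun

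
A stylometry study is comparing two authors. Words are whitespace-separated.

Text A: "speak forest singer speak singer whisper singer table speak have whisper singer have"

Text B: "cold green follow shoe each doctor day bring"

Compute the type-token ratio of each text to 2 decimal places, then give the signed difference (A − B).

TTR(A) = 6/13 = 0.46
TTR(B) = 8/8 = 1.00
Difference = 0.46 − 1.00 = -0.54

-0.54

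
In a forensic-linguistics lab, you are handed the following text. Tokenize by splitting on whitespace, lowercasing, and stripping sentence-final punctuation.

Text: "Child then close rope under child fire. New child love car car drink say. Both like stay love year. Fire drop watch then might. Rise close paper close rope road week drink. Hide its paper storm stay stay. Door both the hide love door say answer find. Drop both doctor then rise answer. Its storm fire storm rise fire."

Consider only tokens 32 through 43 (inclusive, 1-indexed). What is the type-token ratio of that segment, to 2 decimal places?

Segment tokens 32–43: drink, hide, its, paper, storm, stay, stay, door, both, the, hide, love
Segment N = 12, segment V = 10.
TTR = 10 / 12 = 0.83

0.83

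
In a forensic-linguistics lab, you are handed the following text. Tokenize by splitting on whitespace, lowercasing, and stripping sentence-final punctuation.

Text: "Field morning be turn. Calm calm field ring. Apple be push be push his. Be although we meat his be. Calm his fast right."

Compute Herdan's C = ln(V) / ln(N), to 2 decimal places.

N = 24, V = 14.
ln(V) = 2.639057, ln(N) = 3.178054
C = 2.639057 / 3.178054 = 0.83

0.83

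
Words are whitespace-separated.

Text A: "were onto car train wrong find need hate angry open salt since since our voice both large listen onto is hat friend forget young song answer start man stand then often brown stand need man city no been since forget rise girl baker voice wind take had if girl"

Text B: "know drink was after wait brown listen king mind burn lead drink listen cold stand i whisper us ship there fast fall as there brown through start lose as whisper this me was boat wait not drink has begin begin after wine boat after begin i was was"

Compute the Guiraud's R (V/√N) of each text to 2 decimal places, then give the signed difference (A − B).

A: V=40, N=49, R=5.71
B: V=31, N=48, R=4.47
Difference = 5.71 − 4.47 = 1.24

1.24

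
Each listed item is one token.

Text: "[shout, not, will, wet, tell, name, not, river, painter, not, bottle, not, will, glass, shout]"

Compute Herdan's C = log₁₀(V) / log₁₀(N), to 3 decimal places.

0.850

N = 15, V = 10.
log₁₀(V) = 1.000000, log₁₀(N) = 1.176091
C = 1.000000 / 1.176091 = 0.850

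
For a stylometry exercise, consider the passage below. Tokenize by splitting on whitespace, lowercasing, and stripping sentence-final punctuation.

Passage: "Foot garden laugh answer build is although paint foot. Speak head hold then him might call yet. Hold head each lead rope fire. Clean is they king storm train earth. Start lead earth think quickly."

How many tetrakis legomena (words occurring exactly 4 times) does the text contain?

0

Frequencies: foot:2, is:2, head:2, hold:2, lead:2, earth:2, garden:1, laugh:1, answer:1, build:1, although:1, paint:1, speak:1, then:1, him:1, might:1, call:1, yet:1, each:1, rope:1, … (9 more, each freq 1)
Words with frequency 4: (none)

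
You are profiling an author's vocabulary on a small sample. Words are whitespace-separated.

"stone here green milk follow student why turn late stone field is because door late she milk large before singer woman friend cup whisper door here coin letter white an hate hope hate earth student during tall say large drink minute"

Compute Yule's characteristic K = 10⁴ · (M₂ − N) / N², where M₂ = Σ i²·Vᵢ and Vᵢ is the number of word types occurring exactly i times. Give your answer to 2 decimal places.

Frequencies: stone:2, here:2, milk:2, student:2, late:2, door:2, large:2, hate:2, green:1, follow:1, why:1, turn:1, field:1, is:1, because:1, she:1, before:1, singer:1, woman:1, friend:1, … (13 more, each freq 1)
N = 41. Frequency spectrum: V_1=25, V_2=8
M₂ = 1²·25 + 2²·8 = 57
K = 10000 × (57 − 41) / 41² = 95.18

95.18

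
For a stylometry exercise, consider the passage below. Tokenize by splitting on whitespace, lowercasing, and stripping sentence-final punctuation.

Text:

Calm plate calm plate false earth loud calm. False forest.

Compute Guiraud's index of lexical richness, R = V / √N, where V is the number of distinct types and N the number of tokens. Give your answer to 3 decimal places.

1.897

N = 10, V = 6.
√N = 3.162278
R = 6 / 3.162278 = 1.897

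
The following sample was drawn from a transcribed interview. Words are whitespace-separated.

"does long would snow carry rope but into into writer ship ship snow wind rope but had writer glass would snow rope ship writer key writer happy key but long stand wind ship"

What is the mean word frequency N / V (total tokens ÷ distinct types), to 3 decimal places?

2.063

N = 33 tokens, V = 16 types.
Mean frequency = N / V = 33 / 16 = 2.063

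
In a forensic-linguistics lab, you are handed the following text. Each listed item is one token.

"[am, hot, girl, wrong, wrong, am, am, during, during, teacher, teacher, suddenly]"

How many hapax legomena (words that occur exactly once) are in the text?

3

Frequencies: am:3, wrong:2, during:2, teacher:2, hot:1, girl:1, suddenly:1
Hapax (freq=1): girl, hot, suddenly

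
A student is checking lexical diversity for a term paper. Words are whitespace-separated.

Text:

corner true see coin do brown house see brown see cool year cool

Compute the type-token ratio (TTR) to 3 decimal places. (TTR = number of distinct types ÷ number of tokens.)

N = 13 tokens, V = 9 types.
TTR = V / N = 9 / 13 = 0.692

0.692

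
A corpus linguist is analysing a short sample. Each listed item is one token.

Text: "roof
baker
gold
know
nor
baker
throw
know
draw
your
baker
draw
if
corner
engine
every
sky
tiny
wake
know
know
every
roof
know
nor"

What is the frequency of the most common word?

5

Frequencies: know:5, baker:3, roof:2, nor:2, draw:2, every:2, gold:1, throw:1, your:1, if:1, corner:1, engine:1, sky:1, tiny:1, wake:1
Most common: 'know' with frequency 5.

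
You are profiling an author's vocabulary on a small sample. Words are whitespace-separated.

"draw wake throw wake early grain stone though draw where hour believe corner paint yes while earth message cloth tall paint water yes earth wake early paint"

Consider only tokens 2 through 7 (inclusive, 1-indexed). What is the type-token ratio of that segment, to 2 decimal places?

Segment tokens 2–7: wake, throw, wake, early, grain, stone
Segment N = 6, segment V = 5.
TTR = 5 / 6 = 0.83

0.83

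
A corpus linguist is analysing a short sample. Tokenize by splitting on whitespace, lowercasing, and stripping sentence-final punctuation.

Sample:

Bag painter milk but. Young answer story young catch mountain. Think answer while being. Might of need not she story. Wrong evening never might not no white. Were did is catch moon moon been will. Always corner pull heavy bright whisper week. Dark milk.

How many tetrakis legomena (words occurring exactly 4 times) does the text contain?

0

Frequencies: milk:2, young:2, answer:2, story:2, catch:2, might:2, not:2, moon:2, bag:1, painter:1, but:1, mountain:1, think:1, while:1, being:1, of:1, need:1, she:1, wrong:1, evening:1, … (16 more, each freq 1)
Words with frequency 4: (none)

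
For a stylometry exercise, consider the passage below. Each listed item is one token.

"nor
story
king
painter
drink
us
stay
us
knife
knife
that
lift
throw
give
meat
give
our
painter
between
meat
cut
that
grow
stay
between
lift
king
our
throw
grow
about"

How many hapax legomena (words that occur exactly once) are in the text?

Frequencies: king:2, painter:2, us:2, stay:2, knife:2, that:2, lift:2, throw:2, give:2, meat:2, our:2, between:2, grow:2, nor:1, story:1, drink:1, cut:1, about:1
Hapax (freq=1): about, cut, drink, nor, story

5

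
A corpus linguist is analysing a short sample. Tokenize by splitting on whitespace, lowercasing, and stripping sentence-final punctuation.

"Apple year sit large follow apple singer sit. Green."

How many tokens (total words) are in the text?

9

Tokens: apple, year, sit, large, follow, apple, singer, sit, green
N = 9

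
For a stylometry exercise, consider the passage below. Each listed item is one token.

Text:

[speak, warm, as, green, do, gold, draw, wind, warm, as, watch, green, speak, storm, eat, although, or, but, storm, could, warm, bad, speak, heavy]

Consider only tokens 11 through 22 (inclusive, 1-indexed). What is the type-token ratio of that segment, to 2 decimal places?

0.92

Segment tokens 11–22: watch, green, speak, storm, eat, although, or, but, storm, could, warm, bad
Segment N = 12, segment V = 11.
TTR = 11 / 12 = 0.92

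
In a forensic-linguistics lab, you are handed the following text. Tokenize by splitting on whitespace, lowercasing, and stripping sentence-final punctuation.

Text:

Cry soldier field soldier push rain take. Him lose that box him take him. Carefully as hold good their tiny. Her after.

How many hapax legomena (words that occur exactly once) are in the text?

15

Frequencies: him:3, soldier:2, take:2, cry:1, field:1, push:1, rain:1, lose:1, that:1, box:1, carefully:1, as:1, hold:1, good:1, their:1, tiny:1, her:1, after:1
Hapax (freq=1): after, as, box, carefully, cry, field, good, her, hold, lose, push, rain, that, their, tiny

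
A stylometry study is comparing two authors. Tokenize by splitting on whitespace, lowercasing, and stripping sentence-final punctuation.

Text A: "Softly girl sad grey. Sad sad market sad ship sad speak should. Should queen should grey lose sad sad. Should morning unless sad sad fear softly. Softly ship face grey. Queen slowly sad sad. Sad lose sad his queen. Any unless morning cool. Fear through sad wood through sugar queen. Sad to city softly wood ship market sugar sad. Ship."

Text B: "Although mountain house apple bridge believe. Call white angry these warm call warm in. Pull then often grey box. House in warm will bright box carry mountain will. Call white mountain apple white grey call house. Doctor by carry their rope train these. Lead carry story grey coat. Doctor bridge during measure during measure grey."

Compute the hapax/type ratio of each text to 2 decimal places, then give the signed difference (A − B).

-0.08

A: hapax=9, V=23, ratio=0.39
B: hapax=14, V=30, ratio=0.47
Difference = 0.39 − 0.47 = -0.08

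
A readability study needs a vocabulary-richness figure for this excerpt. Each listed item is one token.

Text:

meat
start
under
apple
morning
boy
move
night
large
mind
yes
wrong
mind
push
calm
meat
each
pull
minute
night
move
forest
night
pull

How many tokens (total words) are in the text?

Tokens: meat, start, under, apple, morning, boy, move, night, large, mind, yes, wrong, mind, push, calm, meat, each, pull, minute, night, move, forest, night, pull
N = 24

24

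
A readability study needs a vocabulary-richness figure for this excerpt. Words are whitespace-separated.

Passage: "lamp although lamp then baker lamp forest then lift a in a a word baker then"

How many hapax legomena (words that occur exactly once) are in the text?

Frequencies: lamp:3, then:3, a:3, baker:2, although:1, forest:1, lift:1, in:1, word:1
Hapax (freq=1): although, forest, in, lift, word

5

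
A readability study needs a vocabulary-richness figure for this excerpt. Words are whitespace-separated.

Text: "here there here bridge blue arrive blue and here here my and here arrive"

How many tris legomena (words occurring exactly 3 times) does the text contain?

Frequencies: here:5, blue:2, arrive:2, and:2, there:1, bridge:1, my:1
Words with frequency 3: (none)

0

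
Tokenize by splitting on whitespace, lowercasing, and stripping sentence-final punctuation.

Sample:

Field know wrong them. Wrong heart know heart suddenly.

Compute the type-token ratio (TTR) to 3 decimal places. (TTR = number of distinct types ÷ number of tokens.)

0.667

N = 9 tokens, V = 6 types.
TTR = V / N = 6 / 9 = 0.667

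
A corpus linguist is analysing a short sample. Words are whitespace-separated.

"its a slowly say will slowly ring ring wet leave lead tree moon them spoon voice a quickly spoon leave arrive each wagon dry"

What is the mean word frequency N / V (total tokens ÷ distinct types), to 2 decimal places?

N = 24 tokens, V = 19 types.
Mean frequency = N / V = 24 / 19 = 1.26

1.26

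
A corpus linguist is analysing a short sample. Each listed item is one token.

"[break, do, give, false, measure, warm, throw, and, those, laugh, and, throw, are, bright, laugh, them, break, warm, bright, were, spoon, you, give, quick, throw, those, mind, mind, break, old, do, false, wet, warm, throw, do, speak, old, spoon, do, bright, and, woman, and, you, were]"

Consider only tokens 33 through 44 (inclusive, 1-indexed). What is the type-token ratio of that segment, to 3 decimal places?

Segment tokens 33–44: wet, warm, throw, do, speak, old, spoon, do, bright, and, woman, and
Segment N = 12, segment V = 10.
TTR = 10 / 12 = 0.833

0.833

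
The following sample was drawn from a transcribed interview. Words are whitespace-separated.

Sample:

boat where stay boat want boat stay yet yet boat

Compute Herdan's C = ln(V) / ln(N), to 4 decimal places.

0.6990

N = 10, V = 5.
ln(V) = 1.609438, ln(N) = 2.302585
C = 1.609438 / 2.302585 = 0.6990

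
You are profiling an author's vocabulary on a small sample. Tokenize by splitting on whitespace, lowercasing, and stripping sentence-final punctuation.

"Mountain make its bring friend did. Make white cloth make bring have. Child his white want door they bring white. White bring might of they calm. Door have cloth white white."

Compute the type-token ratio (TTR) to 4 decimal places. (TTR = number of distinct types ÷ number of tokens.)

N = 31 tokens, V = 17 types.
TTR = V / N = 17 / 31 = 0.5484

0.5484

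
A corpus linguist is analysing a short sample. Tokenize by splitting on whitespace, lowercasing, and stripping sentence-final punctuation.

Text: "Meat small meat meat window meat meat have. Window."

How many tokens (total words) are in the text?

9

Tokens: meat, small, meat, meat, window, meat, meat, have, window
N = 9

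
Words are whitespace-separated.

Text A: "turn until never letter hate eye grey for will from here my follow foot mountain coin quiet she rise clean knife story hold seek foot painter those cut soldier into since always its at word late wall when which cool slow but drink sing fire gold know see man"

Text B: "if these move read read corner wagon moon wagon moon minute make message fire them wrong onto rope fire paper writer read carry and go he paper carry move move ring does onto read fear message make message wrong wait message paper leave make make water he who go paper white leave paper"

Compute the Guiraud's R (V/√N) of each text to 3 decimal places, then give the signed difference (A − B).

A: V=48, N=49, R=6.857
B: V=29, N=53, R=3.983
Difference = 6.857 − 3.983 = 2.874

2.874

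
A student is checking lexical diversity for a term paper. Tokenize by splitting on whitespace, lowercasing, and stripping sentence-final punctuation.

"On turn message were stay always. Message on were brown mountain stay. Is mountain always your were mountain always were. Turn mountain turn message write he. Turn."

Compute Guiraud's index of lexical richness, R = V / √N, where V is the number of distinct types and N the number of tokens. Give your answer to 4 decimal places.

2.3094

N = 27, V = 12.
√N = 5.196152
R = 12 / 5.196152 = 2.3094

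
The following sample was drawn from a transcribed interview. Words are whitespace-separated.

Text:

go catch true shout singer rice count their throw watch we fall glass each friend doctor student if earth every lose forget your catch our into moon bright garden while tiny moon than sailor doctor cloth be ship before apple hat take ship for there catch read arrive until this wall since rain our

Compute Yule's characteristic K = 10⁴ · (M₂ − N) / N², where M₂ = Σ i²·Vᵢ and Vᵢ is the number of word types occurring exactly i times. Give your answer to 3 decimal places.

Frequencies: catch:3, doctor:2, our:2, moon:2, ship:2, go:1, true:1, shout:1, singer:1, rice:1, count:1, their:1, throw:1, watch:1, we:1, fall:1, glass:1, each:1, friend:1, student:1, … (28 more, each freq 1)
N = 54. Frequency spectrum: V_1=43, V_2=4, V_3=1
M₂ = 1²·43 + 2²·4 + 3²·1 = 68
K = 10000 × (68 − 54) / 54² = 48.011

48.011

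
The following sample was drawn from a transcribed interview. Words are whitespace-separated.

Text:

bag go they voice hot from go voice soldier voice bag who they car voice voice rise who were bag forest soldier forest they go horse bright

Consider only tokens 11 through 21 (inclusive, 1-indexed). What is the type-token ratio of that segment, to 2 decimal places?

0.73

Segment tokens 11–21: bag, who, they, car, voice, voice, rise, who, were, bag, forest
Segment N = 11, segment V = 8.
TTR = 8 / 11 = 0.73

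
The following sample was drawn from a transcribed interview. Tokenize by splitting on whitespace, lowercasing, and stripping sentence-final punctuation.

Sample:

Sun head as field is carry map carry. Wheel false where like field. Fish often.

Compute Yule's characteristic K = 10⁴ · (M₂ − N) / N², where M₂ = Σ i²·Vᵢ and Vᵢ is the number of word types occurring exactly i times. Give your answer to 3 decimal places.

177.778

Frequencies: field:2, carry:2, sun:1, head:1, as:1, is:1, map:1, wheel:1, false:1, where:1, like:1, fish:1, often:1
N = 15. Frequency spectrum: V_1=11, V_2=2
M₂ = 1²·11 + 2²·2 = 19
K = 10000 × (19 − 15) / 15² = 177.778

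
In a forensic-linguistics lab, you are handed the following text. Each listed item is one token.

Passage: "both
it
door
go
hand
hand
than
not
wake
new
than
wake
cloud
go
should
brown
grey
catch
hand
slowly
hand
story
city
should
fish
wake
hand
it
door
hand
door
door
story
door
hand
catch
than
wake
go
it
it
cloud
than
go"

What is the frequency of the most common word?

Frequencies: hand:7, door:5, it:4, go:4, than:4, wake:4, cloud:2, should:2, catch:2, story:2, both:1, not:1, new:1, brown:1, grey:1, slowly:1, city:1, fish:1
Most common: 'hand' with frequency 7.

7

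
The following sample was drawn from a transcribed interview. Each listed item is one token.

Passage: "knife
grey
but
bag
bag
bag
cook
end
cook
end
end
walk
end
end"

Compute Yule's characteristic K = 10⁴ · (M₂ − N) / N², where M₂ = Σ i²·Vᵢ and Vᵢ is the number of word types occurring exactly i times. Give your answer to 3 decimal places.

1428.571

Frequencies: end:5, bag:3, cook:2, knife:1, grey:1, but:1, walk:1
N = 14. Frequency spectrum: V_1=4, V_2=1, V_3=1, V_5=1
M₂ = 1²·4 + 2²·1 + 3²·1 + 5²·1 = 42
K = 10000 × (42 − 14) / 14² = 1428.571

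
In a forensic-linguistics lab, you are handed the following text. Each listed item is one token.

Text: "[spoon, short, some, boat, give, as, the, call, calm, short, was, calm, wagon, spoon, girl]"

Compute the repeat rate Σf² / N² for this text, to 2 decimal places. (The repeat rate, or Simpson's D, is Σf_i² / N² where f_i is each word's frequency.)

Frequencies: spoon:2, short:2, calm:2, some:1, boat:1, give:1, as:1, the:1, call:1, was:1, wagon:1, girl:1
Σf² = 21; N² = 225
Repeat rate = 21 / 225 = 0.09

0.09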